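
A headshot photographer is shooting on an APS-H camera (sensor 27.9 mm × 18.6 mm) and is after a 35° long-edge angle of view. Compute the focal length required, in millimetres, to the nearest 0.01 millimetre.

From α = 2·arctan(w/2f) we get f = w / (2·tan(α/2)).
With w = 27.9 mm and α/2 = 17.5°, tan(α/2) ≈ 0.31530, so f ≈ 27.9 / 0.63060 ≈ 44.2437 mm.

44.24 mm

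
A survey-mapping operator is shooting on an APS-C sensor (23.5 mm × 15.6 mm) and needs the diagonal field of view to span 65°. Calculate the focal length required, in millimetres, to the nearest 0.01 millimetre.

Sensor diagonal = √(23.5² + 15.6²) = √795.6100 ≈ 28.2066 mm.
From α = 2·arctan(d/2f) we get f = d / (2·tan(α/2)).
With d = 28.2066 mm and α/2 = 32.5°, tan(α/2) ≈ 0.63707, so f ≈ 28.2066 / 1.27414 ≈ 22.1377 mm.

22.14 mm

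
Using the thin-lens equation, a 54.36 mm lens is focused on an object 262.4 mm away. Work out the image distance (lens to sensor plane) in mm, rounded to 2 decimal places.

1/dᵢ = 1/f − 1/dₒ = 1/54.36 − 1/262.4 = 0.0145849 mm⁻¹.
dᵢ = 1/0.0145849 ≈ 68.5640 mm.

68.56 mm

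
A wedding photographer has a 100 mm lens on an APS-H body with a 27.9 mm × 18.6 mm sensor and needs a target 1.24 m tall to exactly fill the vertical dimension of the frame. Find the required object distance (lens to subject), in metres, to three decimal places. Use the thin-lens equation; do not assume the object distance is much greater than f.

W: 1.24 m = 1240 mm.
Magnification m = h/W = dᵢ/dₒ; combined with 1/f = 1/dₒ + 1/dᵢ this gives dₒ = f·(1 + W/h).
dₒ = 100 mm × (1 + 1240/18.6) = 100 × 67.6667 ≈ 6766.667 mm = 6.76667 m.

6.767 m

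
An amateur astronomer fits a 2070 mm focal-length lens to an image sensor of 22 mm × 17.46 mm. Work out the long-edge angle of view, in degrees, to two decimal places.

0.61°

Angle of view α = 2·arctan(w/2f) with w = 22 mm and f = 2070 mm.
w/2f = 0.00531; arctan(0.00531) ≈ 0.3045°, so α ≈ 0.6089°.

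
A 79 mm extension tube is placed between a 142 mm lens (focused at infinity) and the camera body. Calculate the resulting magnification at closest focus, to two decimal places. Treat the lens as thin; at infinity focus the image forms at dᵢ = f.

0.56×

The tube moves the image plane from f to f + e, so dᵢ = 142 + 79 = 221 mm. Focus is achieved when 1/f = 1/dₒ + 1/dᵢ, giving dₒ = 1/(1/f − 1/(f+e)).
Magnification m = dᵢ/dₒ = (f+e)·(1/f − 1/(f+e)) = e/f = 79/142 ≈ 0.5563.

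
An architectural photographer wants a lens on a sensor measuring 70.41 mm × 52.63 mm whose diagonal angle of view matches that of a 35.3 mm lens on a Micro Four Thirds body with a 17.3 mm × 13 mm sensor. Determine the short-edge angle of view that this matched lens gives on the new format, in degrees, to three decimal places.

20.798°

Sensor diagonal = √(17.3² + 13²) = √468.2900 ≈ 21.6400 mm.
Sensor diagonal = √(70.41² + 52.63²) = √7727.4850 ≈ 87.9061 mm.
Equal diagonal AOV ⇒ f₂ = f₁ · 87.9061/21.6400 = 35.3 × 4.06220 ≈ 143.3958 mm.
Short-edge AOV on the new format = 2·arctan(52.63 / (2 × 143.3958)) = 2·arctan(0.18351) ≈ 20.7976°.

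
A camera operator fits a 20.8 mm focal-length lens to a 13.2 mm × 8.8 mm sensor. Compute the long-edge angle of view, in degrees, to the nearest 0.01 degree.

35.21°

Angle of view α = 2·arctan(w/2f) with w = 13.2 mm and f = 20.8 mm.
w/2f = 0.31731; arctan(0.31731) ≈ 17.6046°, so α ≈ 35.2093°.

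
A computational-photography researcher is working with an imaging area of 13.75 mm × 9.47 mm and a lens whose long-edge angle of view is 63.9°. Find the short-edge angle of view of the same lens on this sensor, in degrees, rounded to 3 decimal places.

From the long-edge AOV: f = 13.75 / (2·tan(31.95°)) = 13.75 / 1.24731 ≈ 11.0237 mm.
Short-edge AOV = 2·arctan(9.47 / (2 × 11.0237)) = 2·arctan(0.42953) ≈ 46.4899°.

46.490°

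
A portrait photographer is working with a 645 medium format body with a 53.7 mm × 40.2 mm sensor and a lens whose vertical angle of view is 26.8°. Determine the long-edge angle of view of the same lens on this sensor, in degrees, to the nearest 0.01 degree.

From the vertical AOV: f = 40.2 / (2·tan(13.4°)) = 40.2 / 0.47647 ≈ 84.3710 mm.
Long-edge AOV = 2·arctan(53.7 / (2 × 84.3710)) = 2·arctan(0.31824) ≈ 35.3060°.

35.31°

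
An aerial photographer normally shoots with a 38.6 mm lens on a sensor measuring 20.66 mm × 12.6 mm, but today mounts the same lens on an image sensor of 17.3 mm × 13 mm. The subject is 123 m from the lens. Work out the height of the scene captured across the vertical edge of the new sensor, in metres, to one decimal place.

The focal length stays 38.6 mm; the relevant sensor dimension is now h = 13 mm. Object distance dₒ = 123 m = 123000 mm.
Thin-lens field height W = h·(dₒ − f)/f = 13 × (123000 − 38.6)/38.6 ≈ 41411.870 mm = 41.4119 m.

41.4 m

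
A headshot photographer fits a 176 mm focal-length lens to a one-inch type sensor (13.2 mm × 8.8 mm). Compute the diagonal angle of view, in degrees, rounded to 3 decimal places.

Sensor diagonal = √(13.2² + 8.8²) = √251.6800 ≈ 15.8644 mm.
Angle of view α = 2·arctan(d/2f) with d = 15.8644 mm and f = 176 mm.
d/2f = 0.04507; arctan(0.04507) ≈ 2.5805°, so α ≈ 5.1611°.

5.161°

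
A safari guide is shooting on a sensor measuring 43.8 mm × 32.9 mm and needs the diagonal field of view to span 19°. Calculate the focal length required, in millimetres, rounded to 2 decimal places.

Sensor diagonal = √(43.8² + 32.9²) = √3000.8500 ≈ 54.7800 mm.
From α = 2·arctan(d/2f) we get f = d / (2·tan(α/2)).
With d = 54.7800 mm and α/2 = 9.5°, tan(α/2) ≈ 0.16734, so f ≈ 54.7800 / 0.33469 ≈ 163.6762 mm.

163.68 mm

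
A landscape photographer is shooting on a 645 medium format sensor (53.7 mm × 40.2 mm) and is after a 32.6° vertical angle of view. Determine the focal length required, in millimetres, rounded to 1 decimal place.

From α = 2·arctan(h/2f) we get f = h / (2·tan(α/2)).
With h = 40.2 mm and α/2 = 16.3°, tan(α/2) ≈ 0.29242, so f ≈ 40.2 / 0.58484 ≈ 68.7366 mm.

68.7 mm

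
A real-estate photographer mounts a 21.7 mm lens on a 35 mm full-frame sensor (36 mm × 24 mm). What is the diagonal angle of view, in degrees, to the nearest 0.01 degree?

89.82°

Sensor diagonal = √(36² + 24²) = √1872.0000 ≈ 43.2666 mm.
Angle of view α = 2·arctan(d/2f) with d = 43.2666 mm and f = 21.7 mm.
d/2f = 0.99693; arctan(0.99693) ≈ 44.9118°, so α ≈ 89.8236°.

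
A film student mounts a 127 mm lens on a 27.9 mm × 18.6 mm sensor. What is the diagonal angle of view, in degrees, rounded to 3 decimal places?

15.041°

Sensor diagonal = √(27.9² + 18.6²) = √1124.3700 ≈ 33.5316 mm.
Angle of view α = 2·arctan(d/2f) with d = 33.5316 mm and f = 127 mm.
d/2f = 0.13201; arctan(0.13201) ≈ 7.5204°, so α ≈ 15.0407°.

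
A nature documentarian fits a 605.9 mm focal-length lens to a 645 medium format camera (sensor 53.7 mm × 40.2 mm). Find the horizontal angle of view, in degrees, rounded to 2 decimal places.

Angle of view α = 2·arctan(w/2f) with w = 53.7 mm and f = 605.9 mm.
w/2f = 0.04431; arctan(0.04431) ≈ 2.5374°, so α ≈ 5.0747°.

5.07°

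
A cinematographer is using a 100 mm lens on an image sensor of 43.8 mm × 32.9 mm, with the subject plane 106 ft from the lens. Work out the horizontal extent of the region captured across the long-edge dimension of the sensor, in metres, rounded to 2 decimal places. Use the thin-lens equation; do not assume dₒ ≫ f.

dₒ: 106 ft × 304.8 mm/ft = 32308.80 mm.
Similar triangles through the lens centre give W/dₒ = w/dᵢ; with 1/f = 1/dₒ + 1/dᵢ this gives W = w·(dₒ − f)/f.
W = 43.8 mm × (32308.8 − 100) / 100 = 43.8 × 322.0880 ≈ 14107.454 mm = 14.1075 m.

14.11 m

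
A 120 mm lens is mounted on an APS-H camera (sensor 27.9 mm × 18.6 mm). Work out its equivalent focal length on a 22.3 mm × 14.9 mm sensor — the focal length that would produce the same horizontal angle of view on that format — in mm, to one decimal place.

95.9 mm

Equal angle of view means equal width/f ratio, so f₂ = f₁ · (width₂/width₁) = 120 × 22.3/27.9.
f₂ = 120 × 0.79928 ≈ 95.914 mm.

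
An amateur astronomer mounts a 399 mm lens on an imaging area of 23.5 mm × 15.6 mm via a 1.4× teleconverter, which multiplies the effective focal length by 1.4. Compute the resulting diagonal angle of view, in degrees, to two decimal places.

2.89°

Effective focal length f = 399 × 1.4 = 558.6 mm.
Sensor diagonal = √(23.5² + 15.6²) = √795.6100 ≈ 28.2066 mm.
α = 2·arctan(28.207 / (2 × 558.6)) = 2·arctan(0.02525) ≈ 2.8925°.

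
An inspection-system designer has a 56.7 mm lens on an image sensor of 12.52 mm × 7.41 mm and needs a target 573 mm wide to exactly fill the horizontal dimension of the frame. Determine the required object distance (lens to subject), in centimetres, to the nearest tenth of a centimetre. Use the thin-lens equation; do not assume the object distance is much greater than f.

265.2 cm

Magnification m = w/W = dᵢ/dₒ; combined with 1/f = 1/dₒ + 1/dᵢ this gives dₒ = f·(1 + W/w).
dₒ = 56.7 mm × (1 + 573/12.52) = 56.7 × 46.7668 ≈ 2651.676 mm = 265.168 cm.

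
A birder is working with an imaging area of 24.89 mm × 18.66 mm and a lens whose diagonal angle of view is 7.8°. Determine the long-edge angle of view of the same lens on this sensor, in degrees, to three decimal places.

Sensor diagonal = √(24.89² + 18.66²) = √967.7077 ≈ 31.1080 mm.
From the diagonal AOV: f = 31.1080 / (2·tan(3.9°)) = 31.1080 / 0.13635 ≈ 228.1543 mm.
Long-edge AOV = 2·arctan(24.89 / (2 × 228.1543)) = 2·arctan(0.05455) ≈ 6.2444°.

6.244°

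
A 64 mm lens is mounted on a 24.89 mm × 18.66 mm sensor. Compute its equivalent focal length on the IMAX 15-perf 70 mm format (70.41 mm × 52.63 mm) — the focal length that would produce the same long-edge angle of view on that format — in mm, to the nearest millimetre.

181 mm

Equal angle of view means equal width/f ratio, so f₂ = f₁ · (width₂/width₁) = 64 × 70.41/24.89.
f₂ = 64 × 2.82885 ≈ 181.046 mm.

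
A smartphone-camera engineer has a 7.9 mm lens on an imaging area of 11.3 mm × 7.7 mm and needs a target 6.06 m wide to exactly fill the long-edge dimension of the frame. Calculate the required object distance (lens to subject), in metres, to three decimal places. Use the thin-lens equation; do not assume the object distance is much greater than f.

W: 6.06 m = 6060 mm.
Magnification m = w/W = dᵢ/dₒ; combined with 1/f = 1/dₒ + 1/dᵢ this gives dₒ = f·(1 + W/w).
dₒ = 7.9 mm × (1 + 6060/11.3) = 7.9 × 537.2832 ≈ 4244.537 mm = 4.24454 m.

4.245 m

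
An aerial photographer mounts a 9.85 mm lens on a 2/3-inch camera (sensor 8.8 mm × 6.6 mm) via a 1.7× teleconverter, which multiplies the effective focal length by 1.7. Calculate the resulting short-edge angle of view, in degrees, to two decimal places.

22.30°

Effective focal length f = 9.85 × 1.7 = 16.745 mm.
α = 2·arctan(6.6 / (2 × 16.745)) = 2·arctan(0.19707) ≈ 22.2973°.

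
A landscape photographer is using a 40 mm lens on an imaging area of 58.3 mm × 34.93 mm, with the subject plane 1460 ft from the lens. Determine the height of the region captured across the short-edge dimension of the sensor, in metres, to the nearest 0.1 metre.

388.6 m

dₒ: 1460 ft × 304.8 mm/ft = 445007.99 mm.
Similar triangles through the lens centre give W/dₒ = h/dᵢ; with 1/f = 1/dₒ + 1/dᵢ this gives W = h·(dₒ − f)/f.
W = 34.93 mm × (445008 − 40) / 40 = 34.93 × 11124.1996 ≈ 388568.294 mm = 388.568 m.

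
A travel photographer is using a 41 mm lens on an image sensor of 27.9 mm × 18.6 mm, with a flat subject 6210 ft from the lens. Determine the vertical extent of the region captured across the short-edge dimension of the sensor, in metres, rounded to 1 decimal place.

dₒ: 6210 ft × 304.8 mm/ft = 1892807.94 mm.
Similar triangles through the lens centre give W/dₒ = h/dᵢ; with 1/f = 1/dₒ + 1/dᵢ this gives W = h·(dₒ − f)/f.
W = 18.6 mm × (1.89281e+06 − 41) / 41 = 18.6 × 46165.0473 ≈ 858669.880 mm = 858.67 m.

858.7 m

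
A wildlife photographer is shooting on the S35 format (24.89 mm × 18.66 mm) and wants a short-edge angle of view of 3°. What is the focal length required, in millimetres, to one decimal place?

356.3 mm

From α = 2·arctan(h/2f) we get f = h / (2·tan(α/2)).
With h = 18.66 mm and α/2 = 1.5°, tan(α/2) ≈ 0.02619, so f ≈ 18.66 / 0.05237 ≈ 356.2983 mm.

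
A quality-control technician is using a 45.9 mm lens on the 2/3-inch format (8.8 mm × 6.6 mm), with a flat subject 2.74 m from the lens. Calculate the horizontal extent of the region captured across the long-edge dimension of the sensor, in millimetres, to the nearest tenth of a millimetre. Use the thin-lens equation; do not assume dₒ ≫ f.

516.5 mm

dₒ: 2.74 m = 2740 mm.
Similar triangles through the lens centre give W/dₒ = w/dᵢ; with 1/f = 1/dₒ + 1/dᵢ this gives W = w·(dₒ − f)/f.
W = 8.8 mm × (2740 − 45.9) / 45.9 = 8.8 × 58.6950 ≈ 516.516 mm.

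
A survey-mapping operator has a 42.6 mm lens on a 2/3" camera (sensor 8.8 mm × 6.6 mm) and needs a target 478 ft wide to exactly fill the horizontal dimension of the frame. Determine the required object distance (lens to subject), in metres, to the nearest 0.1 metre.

W: 478 ft × 304.8 mm/ft = 145694.40 mm.
Magnification m = w/W = dᵢ/dₒ; combined with 1/f = 1/dₒ + 1/dᵢ this gives dₒ = f·(1 + W/w).
dₒ = 42.6 mm × (1 + 145694/8.8) = 42.6 × 16557.1813 ≈ 705335.923 mm = 705.336 m.

705.3 m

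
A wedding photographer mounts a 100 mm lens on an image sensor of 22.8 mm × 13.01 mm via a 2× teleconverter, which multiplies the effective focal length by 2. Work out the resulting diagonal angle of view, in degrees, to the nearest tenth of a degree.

7.5°

Effective focal length f = 100 × 2 = 200 mm.
Sensor diagonal = √(22.8² + 13.01²) = √689.1001 ≈ 26.2507 mm.
α = 2·arctan(26.251 / (2 × 200)) = 2·arctan(0.06563) ≈ 7.5095°.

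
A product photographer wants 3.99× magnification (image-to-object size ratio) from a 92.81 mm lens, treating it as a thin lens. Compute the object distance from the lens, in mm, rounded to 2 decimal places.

With m = dᵢ/dₒ and 1/f = 1/dₒ + 1/dᵢ, substituting dᵢ = m·dₒ gives 1/f = (1 + 1/m)/dₒ, hence dₒ = f·(1 + 1/m).
dₒ = 92.81 × (1 + 1/3.99) = 92.81 × 1.25063 ≈ 116.071 mm.

116.07 mm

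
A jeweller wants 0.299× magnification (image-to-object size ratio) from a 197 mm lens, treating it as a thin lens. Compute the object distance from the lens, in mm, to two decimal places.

855.86 mm

With m = dᵢ/dₒ and 1/f = 1/dₒ + 1/dᵢ, substituting dᵢ = m·dₒ gives 1/f = (1 + 1/m)/dₒ, hence dₒ = f·(1 + 1/m).
dₒ = 197 × (1 + 1/0.299) = 197 × 4.34448 ≈ 855.863 mm.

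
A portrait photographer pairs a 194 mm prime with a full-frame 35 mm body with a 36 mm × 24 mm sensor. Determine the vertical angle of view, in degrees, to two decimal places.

Angle of view α = 2·arctan(h/2f) with h = 24 mm and f = 194 mm.
h/2f = 0.06186; arctan(0.06186) ≈ 3.5396°, so α ≈ 7.0791°.

7.08°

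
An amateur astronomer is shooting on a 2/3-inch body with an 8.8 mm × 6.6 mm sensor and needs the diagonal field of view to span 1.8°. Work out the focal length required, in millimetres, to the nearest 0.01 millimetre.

Sensor diagonal = √(8.8² + 6.6²) = √121.0000 ≈ 11.0000 mm.
From α = 2·arctan(d/2f) we get f = d / (2·tan(α/2)).
With d = 11.0000 mm and α/2 = 0.9°, tan(α/2) ≈ 0.01571, so f ≈ 11.0000 / 0.03142 ≈ 350.1121 mm.

350.11 mm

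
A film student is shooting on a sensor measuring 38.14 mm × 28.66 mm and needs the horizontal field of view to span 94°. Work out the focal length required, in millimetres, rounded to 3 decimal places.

From α = 2·arctan(w/2f) we get f = w / (2·tan(α/2)).
With w = 38.14 mm and α/2 = 47°, tan(α/2) ≈ 1.07237, so f ≈ 38.14 / 2.14474 ≈ 17.7831 mm.

17.783 mm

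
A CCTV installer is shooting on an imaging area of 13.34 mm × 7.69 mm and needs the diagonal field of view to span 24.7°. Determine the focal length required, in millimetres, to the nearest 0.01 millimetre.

35.16 mm

Sensor diagonal = √(13.34² + 7.69²) = √237.0917 ≈ 15.3978 mm.
From α = 2·arctan(d/2f) we get f = d / (2·tan(α/2)).
With d = 15.3978 mm and α/2 = 12.35°, tan(α/2) ≈ 0.21895, so f ≈ 15.3978 / 0.43790 ≈ 35.1628 mm.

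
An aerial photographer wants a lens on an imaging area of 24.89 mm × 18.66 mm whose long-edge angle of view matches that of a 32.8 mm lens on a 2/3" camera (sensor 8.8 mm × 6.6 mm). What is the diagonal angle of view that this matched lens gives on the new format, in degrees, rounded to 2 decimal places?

19.04°

Equal long-edge AOV ⇒ f₂ = f₁ · 24.89/8.8 = 32.8 × 2.82841 ≈ 92.7718 mm.
Sensor diagonal = √(24.89² + 18.66²) = √967.7077 ≈ 31.1080 mm.
Diagonal AOV on the new format = 2·arctan(31.1080 / (2 × 92.7718)) = 2·arctan(0.16766) ≈ 19.0352°.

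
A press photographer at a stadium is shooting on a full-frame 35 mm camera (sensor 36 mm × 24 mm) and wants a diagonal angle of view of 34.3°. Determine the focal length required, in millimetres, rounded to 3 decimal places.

Sensor diagonal = √(36² + 24²) = √1872.0000 ≈ 43.2666 mm.
From α = 2·arctan(d/2f) we get f = d / (2·tan(α/2)).
With d = 43.2666 mm and α/2 = 17.15°, tan(α/2) ≈ 0.30860, so f ≈ 43.2666 / 0.61719 ≈ 70.1024 mm.

70.102 mm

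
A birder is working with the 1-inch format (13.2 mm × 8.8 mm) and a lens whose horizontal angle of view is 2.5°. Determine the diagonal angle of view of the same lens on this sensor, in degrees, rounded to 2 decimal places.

3.00°

From the horizontal AOV: f = 13.2 / (2·tan(1.25°)) = 13.2 / 0.04364 ≈ 302.4737 mm.
Sensor diagonal = √(13.2² + 8.8²) = √251.6800 ≈ 15.8644 mm.
Diagonal AOV = 2·arctan(15.8644 / (2 × 302.4737)) = 2·arctan(0.02622) ≈ 3.0044°.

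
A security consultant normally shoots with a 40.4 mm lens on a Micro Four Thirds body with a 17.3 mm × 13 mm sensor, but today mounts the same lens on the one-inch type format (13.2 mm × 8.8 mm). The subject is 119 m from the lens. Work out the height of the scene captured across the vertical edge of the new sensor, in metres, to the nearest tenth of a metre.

25.9 m

The focal length stays 40.4 mm; the relevant sensor dimension is now h = 8.8 mm. Object distance dₒ = 119 m = 119000 mm.
Thin-lens field height W = h·(dₒ − f)/f = 8.8 × (119000 − 40.4)/40.4 ≈ 25911.992 mm = 25.912 m.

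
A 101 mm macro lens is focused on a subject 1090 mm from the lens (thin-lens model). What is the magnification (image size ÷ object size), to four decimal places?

0.1021×

Thin lens: 1/f = 1/dₒ + 1/dᵢ → 1/dᵢ = 1/101 − 1/1090 = 0.0089836 mm⁻¹, so dᵢ ≈ 111.3145 mm.
Magnification m = dᵢ/dₒ = 111.3145/1090 ≈ 0.10212.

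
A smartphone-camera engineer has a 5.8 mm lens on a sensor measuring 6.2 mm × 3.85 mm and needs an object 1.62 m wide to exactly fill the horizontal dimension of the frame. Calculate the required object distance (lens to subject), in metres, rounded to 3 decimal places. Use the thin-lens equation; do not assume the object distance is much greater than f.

W: 1.62 m = 1620 mm.
Magnification m = w/W = dᵢ/dₒ; combined with 1/f = 1/dₒ + 1/dᵢ this gives dₒ = f·(1 + W/w).
dₒ = 5.8 mm × (1 + 1620/6.2) = 5.8 × 262.2903 ≈ 1521.284 mm = 1.52128 m.

1.521 m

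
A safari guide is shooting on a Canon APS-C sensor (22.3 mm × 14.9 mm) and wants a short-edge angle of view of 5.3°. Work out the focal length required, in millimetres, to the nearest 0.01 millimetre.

160.96 mm

From α = 2·arctan(h/2f) we get f = h / (2·tan(α/2)).
With h = 14.9 mm and α/2 = 2.65°, tan(α/2) ≈ 0.04628, so f ≈ 14.9 / 0.09257 ≈ 160.9619 mm.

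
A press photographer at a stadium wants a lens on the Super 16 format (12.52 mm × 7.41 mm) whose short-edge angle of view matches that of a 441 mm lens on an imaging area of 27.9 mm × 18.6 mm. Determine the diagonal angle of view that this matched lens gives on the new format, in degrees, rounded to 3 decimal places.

4.742°

Equal short-edge AOV ⇒ f₂ = f₁ · 7.41/18.6 = 441 × 0.39839 ≈ 175.6887 mm.
Sensor diagonal = √(12.52² + 7.41²) = √211.6585 ≈ 14.5485 mm.
Diagonal AOV on the new format = 2·arctan(14.5485 / (2 × 175.6887)) = 2·arctan(0.04140) ≈ 4.7419°.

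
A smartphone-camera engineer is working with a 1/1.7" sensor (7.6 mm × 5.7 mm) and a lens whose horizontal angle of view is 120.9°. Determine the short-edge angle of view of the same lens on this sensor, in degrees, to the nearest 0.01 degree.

From the horizontal AOV: f = 7.6 / (2·tan(60.45°)) = 7.6 / 3.52780 ≈ 2.1543 mm.
Short-edge AOV = 2·arctan(5.7 / (2 × 2.1543)) = 2·arctan(1.32293) ≈ 105.8287°.

105.83°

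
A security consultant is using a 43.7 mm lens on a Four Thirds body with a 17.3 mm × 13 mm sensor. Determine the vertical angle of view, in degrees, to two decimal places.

Angle of view α = 2·arctan(h/2f) with h = 13 mm and f = 43.7 mm.
h/2f = 0.14874; arctan(0.14874) ≈ 8.4602°, so α ≈ 16.9205°.

16.92°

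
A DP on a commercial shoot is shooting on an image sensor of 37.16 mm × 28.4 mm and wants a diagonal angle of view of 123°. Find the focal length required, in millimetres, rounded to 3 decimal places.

Sensor diagonal = √(37.16² + 28.4²) = √2187.4256 ≈ 46.7699 mm.
From α = 2·arctan(d/2f) we get f = d / (2·tan(α/2)).
With d = 46.7699 mm and α/2 = 61.5°, tan(α/2) ≈ 1.84177, so f ≈ 46.7699 / 3.68354 ≈ 12.6970 mm.

12.697 mm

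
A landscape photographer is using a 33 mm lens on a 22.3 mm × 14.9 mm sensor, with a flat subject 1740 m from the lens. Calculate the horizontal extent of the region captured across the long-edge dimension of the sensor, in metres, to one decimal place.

1175.8 m

dₒ: 1740 m = 1.74e+06 mm.
Similar triangles through the lens centre give W/dₒ = w/dᵢ; with 1/f = 1/dₒ + 1/dᵢ this gives W = w·(dₒ − f)/f.
W = 22.3 mm × (1.74e+06 − 33) / 33 = 22.3 × 52726.2727 ≈ 1175795.882 mm = 1175.8 m.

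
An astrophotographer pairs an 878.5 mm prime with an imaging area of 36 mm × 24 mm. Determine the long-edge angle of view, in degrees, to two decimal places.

Angle of view α = 2·arctan(w/2f) with w = 36 mm and f = 878.5 mm.
w/2f = 0.02049; arctan(0.02049) ≈ 1.1738°, so α ≈ 2.3476°.

2.35°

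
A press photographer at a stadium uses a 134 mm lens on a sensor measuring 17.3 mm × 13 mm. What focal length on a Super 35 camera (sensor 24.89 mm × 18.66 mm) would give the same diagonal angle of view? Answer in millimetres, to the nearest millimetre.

193 mm

Sensor diagonal = √(17.3² + 13²) = √468.2900 ≈ 21.6400 mm.
Sensor diagonal = √(24.89² + 18.66²) = √967.7077 ≈ 31.1080 mm.
Equal angle of view means equal diagonal/f ratio, so f₂ = f₁ · (diagonal₂/diagonal₁) = 134 × 31.1080/21.6400.
f₂ = 134 × 1.43752 ≈ 192.628 mm.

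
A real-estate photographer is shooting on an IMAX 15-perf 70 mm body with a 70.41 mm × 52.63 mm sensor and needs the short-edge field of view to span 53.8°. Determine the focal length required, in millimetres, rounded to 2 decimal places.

From α = 2·arctan(h/2f) we get f = h / (2·tan(α/2)).
With h = 52.63 mm and α/2 = 26.9°, tan(α/2) ≈ 0.50733, so f ≈ 52.63 / 1.01466 ≈ 51.8697 mm.

51.87 mm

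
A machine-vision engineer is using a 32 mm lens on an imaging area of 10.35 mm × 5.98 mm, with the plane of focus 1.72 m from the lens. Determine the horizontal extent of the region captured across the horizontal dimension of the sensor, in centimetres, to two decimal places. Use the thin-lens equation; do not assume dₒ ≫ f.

dₒ: 1.72 m = 1720 mm.
Similar triangles through the lens centre give W/dₒ = w/dᵢ; with 1/f = 1/dₒ + 1/dᵢ this gives W = w·(dₒ − f)/f.
W = 10.35 mm × (1720 − 32) / 32 = 10.35 × 52.7500 ≈ 545.962 mm = 54.5963 cm.

54.60 cm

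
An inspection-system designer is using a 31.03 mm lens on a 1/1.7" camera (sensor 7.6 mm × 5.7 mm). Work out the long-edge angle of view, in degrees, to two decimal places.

13.96°

Angle of view α = 2·arctan(w/2f) with w = 7.6 mm and f = 31.03 mm.
w/2f = 0.12246; arctan(0.12246) ≈ 6.9818°, so α ≈ 13.9636°.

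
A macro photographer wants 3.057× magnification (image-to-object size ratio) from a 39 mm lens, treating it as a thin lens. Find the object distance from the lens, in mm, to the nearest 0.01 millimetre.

With m = dᵢ/dₒ and 1/f = 1/dₒ + 1/dᵢ, substituting dᵢ = m·dₒ gives 1/f = (1 + 1/m)/dₒ, hence dₒ = f·(1 + 1/m).
dₒ = 39 × (1 + 1/3.057) = 39 × 1.32712 ≈ 51.758 mm.

51.76 mm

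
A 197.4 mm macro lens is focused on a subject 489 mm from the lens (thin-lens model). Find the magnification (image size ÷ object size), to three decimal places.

Thin lens: 1/f = 1/dₒ + 1/dᵢ → 1/dᵢ = 1/197.4 − 1/489 = 0.0030209 mm⁻¹, so dᵢ ≈ 331.0309 mm.
Magnification m = dᵢ/dₒ = 331.0309/489 ≈ 0.67695.

0.677×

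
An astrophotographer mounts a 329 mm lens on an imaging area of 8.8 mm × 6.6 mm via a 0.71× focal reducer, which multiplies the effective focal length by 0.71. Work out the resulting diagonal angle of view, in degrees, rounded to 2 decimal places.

Effective focal length f = 329 × 0.71 = 233.59 mm.
Sensor diagonal = √(8.8² + 6.6²) = √121.0000 ≈ 11.0000 mm.
α = 2·arctan(11.000 / (2 × 233.59)) = 2·arctan(0.02355) ≈ 2.6976°.

2.70°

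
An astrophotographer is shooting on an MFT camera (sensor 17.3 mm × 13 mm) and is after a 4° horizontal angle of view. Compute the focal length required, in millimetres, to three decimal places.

From α = 2·arctan(w/2f) we get f = w / (2·tan(α/2)).
With w = 17.3 mm and α/2 = 2°, tan(α/2) ≈ 0.03492, so f ≈ 17.3 / 0.06984 ≈ 247.7036 mm.

247.704 mm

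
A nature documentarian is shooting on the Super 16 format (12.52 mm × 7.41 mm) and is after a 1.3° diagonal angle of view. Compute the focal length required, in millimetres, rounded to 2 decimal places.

641.18 mm

Sensor diagonal = √(12.52² + 7.41²) = √211.6585 ≈ 14.5485 mm.
From α = 2·arctan(d/2f) we get f = d / (2·tan(α/2)).
With d = 14.5485 mm and α/2 = 0.65°, tan(α/2) ≈ 0.01135, so f ≈ 14.5485 / 0.02269 ≈ 641.1778 mm.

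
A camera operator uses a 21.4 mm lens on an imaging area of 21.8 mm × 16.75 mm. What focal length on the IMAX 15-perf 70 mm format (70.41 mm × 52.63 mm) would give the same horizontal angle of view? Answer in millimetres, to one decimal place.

69.1 mm

Equal angle of view means equal width/f ratio, so f₂ = f₁ · (width₂/width₁) = 21.4 × 70.41/21.8.
f₂ = 21.4 × 3.22982 ≈ 69.118 mm.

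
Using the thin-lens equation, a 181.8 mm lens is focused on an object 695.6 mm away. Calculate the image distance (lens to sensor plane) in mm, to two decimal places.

1/dᵢ = 1/f − 1/dₒ = 1/181.8 − 1/695.6 = 0.0040629 mm⁻¹.
dᵢ = 1/0.0040629 ≈ 246.1271 mm.

246.13 mm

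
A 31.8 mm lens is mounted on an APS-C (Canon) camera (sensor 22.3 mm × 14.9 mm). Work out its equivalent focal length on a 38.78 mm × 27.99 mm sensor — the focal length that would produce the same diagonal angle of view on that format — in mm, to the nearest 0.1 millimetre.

56.7 mm

Sensor diagonal = √(22.3² + 14.9²) = √719.3000 ≈ 26.8198 mm.
Sensor diagonal = √(38.78² + 27.99²) = √2287.3285 ≈ 47.8260 mm.
Equal angle of view means equal diagonal/f ratio, so f₂ = f₁ · (diagonal₂/diagonal₁) = 31.8 × 47.8260/26.8198.
f₂ = 31.8 × 1.78324 ≈ 56.707 mm.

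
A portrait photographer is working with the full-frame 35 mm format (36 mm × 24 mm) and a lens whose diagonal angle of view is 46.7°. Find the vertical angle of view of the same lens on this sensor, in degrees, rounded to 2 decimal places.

Sensor diagonal = √(36² + 24²) = √1872.0000 ≈ 43.2666 mm.
From the diagonal AOV: f = 43.2666 / (2·tan(23.35°)) = 43.2666 / 0.86341 ≈ 50.1116 mm.
Vertical AOV = 2·arctan(24 / (2 × 50.1116)) = 2·arctan(0.23947) ≈ 26.9336°.

26.93°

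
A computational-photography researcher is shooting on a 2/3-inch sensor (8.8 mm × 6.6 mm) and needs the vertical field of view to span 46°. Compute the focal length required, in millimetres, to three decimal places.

From α = 2·arctan(h/2f) we get f = h / (2·tan(α/2)).
With h = 6.6 mm and α/2 = 23°, tan(α/2) ≈ 0.42447, so f ≈ 6.6 / 0.84895 ≈ 7.7743 mm.

7.774 mm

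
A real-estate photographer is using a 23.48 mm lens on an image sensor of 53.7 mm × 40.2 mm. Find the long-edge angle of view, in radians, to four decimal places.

1.7045 rad

Angle of view α = 2·arctan(w/2f) with w = 53.7 mm and f = 23.48 mm.
w/2f = 1.14353; arctan(1.14353) ≈ 0.8523 rad, so α ≈ 1.7045 rad.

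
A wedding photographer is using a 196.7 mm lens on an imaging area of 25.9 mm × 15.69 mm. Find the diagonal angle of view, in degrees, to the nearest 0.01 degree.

8.80°

Sensor diagonal = √(25.9² + 15.69²) = √916.9861 ≈ 30.2818 mm.
Angle of view α = 2·arctan(d/2f) with d = 30.2818 mm and f = 196.7 mm.
d/2f = 0.07697; arctan(0.07697) ≈ 4.4016°, so α ≈ 8.8033°.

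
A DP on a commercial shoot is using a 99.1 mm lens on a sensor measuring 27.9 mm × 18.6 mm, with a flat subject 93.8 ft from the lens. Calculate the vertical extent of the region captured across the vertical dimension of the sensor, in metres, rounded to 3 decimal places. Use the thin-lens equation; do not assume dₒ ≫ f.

dₒ: 93.8 ft × 304.8 mm/ft = 28590.24 mm.
Similar triangles through the lens centre give W/dₒ = h/dᵢ; with 1/f = 1/dₒ + 1/dᵢ this gives W = h·(dₒ − f)/f.
W = 18.6 mm × (28590.2 − 99.1) / 99.1 = 18.6 × 287.4989 ≈ 5347.479 mm = 5.34748 m.

5.347 m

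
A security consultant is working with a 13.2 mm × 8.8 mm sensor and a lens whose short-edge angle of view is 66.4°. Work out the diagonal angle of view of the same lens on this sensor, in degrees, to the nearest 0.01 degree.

99.43°

From the short-edge AOV: f = 8.8 / (2·tan(33.2°)) = 8.8 / 1.30876 ≈ 6.7239 mm.
Sensor diagonal = √(13.2² + 8.8²) = √251.6800 ≈ 15.8644 mm.
Diagonal AOV = 2·arctan(15.8644 / (2 × 6.7239)) = 2·arctan(1.17970) ≈ 99.4261°.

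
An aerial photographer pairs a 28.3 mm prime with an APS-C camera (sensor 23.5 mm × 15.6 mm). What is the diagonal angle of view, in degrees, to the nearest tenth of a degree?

Sensor diagonal = √(23.5² + 15.6²) = √795.6100 ≈ 28.2066 mm.
Angle of view α = 2·arctan(d/2f) with d = 28.2066 mm and f = 28.3 mm.
d/2f = 0.49835; arctan(0.49835) ≈ 26.4893°, so α ≈ 52.9787°.

53.0°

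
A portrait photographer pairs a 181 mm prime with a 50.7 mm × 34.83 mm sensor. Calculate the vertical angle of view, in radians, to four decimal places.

0.1918 rad

Angle of view α = 2·arctan(h/2f) with h = 34.83 mm and f = 181 mm.
h/2f = 0.09622; arctan(0.09622) ≈ 0.0959 rad, so α ≈ 0.1918 rad.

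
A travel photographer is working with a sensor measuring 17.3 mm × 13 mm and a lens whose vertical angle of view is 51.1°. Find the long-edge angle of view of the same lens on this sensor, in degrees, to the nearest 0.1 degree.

From the vertical AOV: f = 13 / (2·tan(25.55°)) = 13 / 0.95609 ≈ 13.5970 mm.
Long-edge AOV = 2·arctan(17.3 / (2 × 13.5970)) = 2·arctan(0.63617) ≈ 64.9266°.

64.9°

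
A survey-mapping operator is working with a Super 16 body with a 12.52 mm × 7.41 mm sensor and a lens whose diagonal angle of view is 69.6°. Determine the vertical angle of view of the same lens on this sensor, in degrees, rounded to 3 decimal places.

Sensor diagonal = √(12.52² + 7.41²) = √211.6585 ≈ 14.5485 mm.
From the diagonal AOV: f = 14.5485 / (2·tan(34.8°)) = 14.5485 / 1.39004 ≈ 10.4663 mm.
Vertical AOV = 2·arctan(7.41 / (2 × 10.4663)) = 2·arctan(0.35399) ≈ 38.9874°.

38.987°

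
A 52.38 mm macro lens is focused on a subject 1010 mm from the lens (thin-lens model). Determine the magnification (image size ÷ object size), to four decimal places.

Thin lens: 1/f = 1/dₒ + 1/dᵢ → 1/dᵢ = 1/52.38 − 1/1010 = 0.0181012 mm⁻¹, so dᵢ ≈ 55.2451 mm.
Magnification m = dᵢ/dₒ = 55.2451/1010 ≈ 0.05470.

0.0547×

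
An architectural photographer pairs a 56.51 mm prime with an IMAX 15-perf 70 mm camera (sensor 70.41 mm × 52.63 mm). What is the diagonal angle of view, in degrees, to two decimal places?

Sensor diagonal = √(70.41² + 52.63²) = √7727.4850 ≈ 87.9061 mm.
Angle of view α = 2·arctan(d/2f) with d = 87.9061 mm and f = 56.51 mm.
d/2f = 0.77779; arctan(0.77779) ≈ 37.8755°, so α ≈ 75.7510°.

75.75°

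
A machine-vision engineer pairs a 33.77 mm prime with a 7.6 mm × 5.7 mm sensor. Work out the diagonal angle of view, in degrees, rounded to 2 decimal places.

16.01°

Sensor diagonal = √(7.6² + 5.7²) = √90.2500 ≈ 9.5000 mm.
Angle of view α = 2·arctan(d/2f) with d = 9.5000 mm and f = 33.77 mm.
d/2f = 0.14066; arctan(0.14066) ≈ 8.0065°, so α ≈ 16.0131°.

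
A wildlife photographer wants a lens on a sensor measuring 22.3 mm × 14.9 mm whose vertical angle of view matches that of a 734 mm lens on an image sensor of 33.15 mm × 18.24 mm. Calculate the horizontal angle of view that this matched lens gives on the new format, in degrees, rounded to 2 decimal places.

Equal vertical AOV ⇒ f₂ = f₁ · 14.9/18.24 = 734 × 0.81689 ≈ 599.5943 mm.
Horizontal AOV on the new format = 2·arctan(22.3 / (2 × 599.5943)) = 2·arctan(0.01860) ≈ 2.1307°.

2.13°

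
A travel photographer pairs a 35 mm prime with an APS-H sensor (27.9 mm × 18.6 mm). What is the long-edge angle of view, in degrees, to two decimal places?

43.46°

Angle of view α = 2·arctan(w/2f) with w = 27.9 mm and f = 35 mm.
w/2f = 0.39857; arctan(0.39857) ≈ 21.7308°, so α ≈ 43.4616°.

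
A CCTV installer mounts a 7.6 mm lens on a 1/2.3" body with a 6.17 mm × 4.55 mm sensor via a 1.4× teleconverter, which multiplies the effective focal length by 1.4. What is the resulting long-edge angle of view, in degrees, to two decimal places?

Effective focal length f = 7.6 × 1.4 = 10.64 mm.
α = 2·arctan(6.17 / (2 × 10.64)) = 2·arctan(0.28994) ≈ 32.3384°.

32.34°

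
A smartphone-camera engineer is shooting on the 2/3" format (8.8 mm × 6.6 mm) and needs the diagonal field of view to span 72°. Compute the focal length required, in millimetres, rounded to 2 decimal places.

7.57 mm

Sensor diagonal = √(8.8² + 6.6²) = √121.0000 ≈ 11.0000 mm.
From α = 2·arctan(d/2f) we get f = d / (2·tan(α/2)).
With d = 11.0000 mm and α/2 = 36°, tan(α/2) ≈ 0.72654, so f ≈ 11.0000 / 1.45309 ≈ 7.5701 mm.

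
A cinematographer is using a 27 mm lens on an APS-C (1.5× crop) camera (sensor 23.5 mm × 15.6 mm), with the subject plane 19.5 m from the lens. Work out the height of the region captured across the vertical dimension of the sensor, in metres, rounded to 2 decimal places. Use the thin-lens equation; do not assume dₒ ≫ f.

11.25 m

dₒ: 19.5 m = 19500 mm.
Similar triangles through the lens centre give W/dₒ = h/dᵢ; with 1/f = 1/dₒ + 1/dᵢ this gives W = h·(dₒ − f)/f.
W = 15.6 mm × (19500 − 27) / 27 = 15.6 × 721.2222 ≈ 11251.067 mm = 11.2511 m.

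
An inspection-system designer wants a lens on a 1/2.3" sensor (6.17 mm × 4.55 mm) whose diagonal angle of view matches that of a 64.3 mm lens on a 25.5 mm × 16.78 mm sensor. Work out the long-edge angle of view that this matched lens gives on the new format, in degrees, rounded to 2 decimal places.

21.63°

Sensor diagonal = √(25.5² + 16.78²) = √931.8184 ≈ 30.5257 mm.
Sensor diagonal = √(6.17² + 4.55²) = √58.7714 ≈ 7.6663 mm.
Equal diagonal AOV ⇒ f₂ = f₁ · 7.6663/30.5257 = 64.3 × 0.25114 ≈ 16.1484 mm.
Long-edge AOV on the new format = 2·arctan(6.17 / (2 × 16.1484)) = 2·arctan(0.19104) ≈ 21.6311°.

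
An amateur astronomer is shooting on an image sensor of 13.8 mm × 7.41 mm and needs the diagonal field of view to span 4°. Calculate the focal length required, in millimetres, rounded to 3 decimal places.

224.273 mm

Sensor diagonal = √(13.8² + 7.41²) = √245.3481 ≈ 15.6636 mm.
From α = 2·arctan(d/2f) we get f = d / (2·tan(α/2)).
With d = 15.6636 mm and α/2 = 2°, tan(α/2) ≈ 0.03492, so f ≈ 15.6636 / 0.06984 ≈ 224.2733 mm.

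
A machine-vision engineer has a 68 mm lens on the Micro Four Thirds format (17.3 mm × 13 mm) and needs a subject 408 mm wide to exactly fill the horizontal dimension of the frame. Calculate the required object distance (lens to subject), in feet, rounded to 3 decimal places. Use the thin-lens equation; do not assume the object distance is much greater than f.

5.485 ft

Magnification m = w/W = dᵢ/dₒ; combined with 1/f = 1/dₒ + 1/dᵢ this gives dₒ = f·(1 + W/w).
dₒ = 68 mm × (1 + 408/17.3) = 68 × 24.5838 ≈ 1671.699 mm = 1671.699/304.8 ft = 5.48458 ft.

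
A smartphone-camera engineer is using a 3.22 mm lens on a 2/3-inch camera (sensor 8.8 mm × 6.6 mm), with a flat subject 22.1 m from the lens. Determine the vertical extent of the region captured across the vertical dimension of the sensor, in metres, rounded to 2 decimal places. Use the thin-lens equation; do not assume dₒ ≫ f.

45.29 m

dₒ: 22.1 m = 22100 mm.
Similar triangles through the lens centre give W/dₒ = h/dᵢ; with 1/f = 1/dₒ + 1/dᵢ this gives W = h·(dₒ − f)/f.
W = 6.6 mm × (22100 − 3.22) / 3.22 = 6.6 × 6862.3540 ≈ 45291.537 mm = 45.2915 m.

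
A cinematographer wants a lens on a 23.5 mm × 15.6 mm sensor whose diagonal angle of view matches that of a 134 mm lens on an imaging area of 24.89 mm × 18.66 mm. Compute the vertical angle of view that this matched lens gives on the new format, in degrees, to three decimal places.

7.346°

Sensor diagonal = √(24.89² + 18.66²) = √967.7077 ≈ 31.1080 mm.
Sensor diagonal = √(23.5² + 15.6²) = √795.6100 ≈ 28.2066 mm.
Equal diagonal AOV ⇒ f₂ = f₁ · 28.2066/31.1080 = 134 × 0.90673 ≈ 121.5018 mm.
Vertical AOV on the new format = 2·arctan(15.6 / (2 × 121.5018)) = 2·arctan(0.06420) ≈ 7.3463°.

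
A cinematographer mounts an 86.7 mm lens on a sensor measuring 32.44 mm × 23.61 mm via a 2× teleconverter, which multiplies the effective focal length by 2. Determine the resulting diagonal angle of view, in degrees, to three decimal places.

13.199°

Effective focal length f = 86.7 × 2 = 173.4 mm.
Sensor diagonal = √(32.44² + 23.61²) = √1609.7857 ≈ 40.1221 mm.
α = 2·arctan(40.122 / (2 × 173.4)) = 2·arctan(0.11569) ≈ 13.1987°.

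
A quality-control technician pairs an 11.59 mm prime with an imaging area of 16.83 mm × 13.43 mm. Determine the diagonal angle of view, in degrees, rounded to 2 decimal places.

Sensor diagonal = √(16.83² + 13.43²) = √463.6138 ≈ 21.5317 mm.
Angle of view α = 2·arctan(d/2f) with d = 21.5317 mm and f = 11.59 mm.
d/2f = 0.92889; arctan(0.92889) ≈ 42.8887°, so α ≈ 85.7775°.

85.78°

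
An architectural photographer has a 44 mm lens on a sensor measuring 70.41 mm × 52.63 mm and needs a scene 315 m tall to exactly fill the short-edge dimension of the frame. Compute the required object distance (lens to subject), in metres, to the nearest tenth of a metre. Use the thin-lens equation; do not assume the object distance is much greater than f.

263.4 m

W: 315 m = 315000 mm.
Magnification m = h/W = dᵢ/dₒ; combined with 1/f = 1/dₒ + 1/dᵢ this gives dₒ = f·(1 + W/h).
dₒ = 44 mm × (1 + 315000/52.63) = 44 × 5986.1796 ≈ 263391.900 mm = 263.392 m.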